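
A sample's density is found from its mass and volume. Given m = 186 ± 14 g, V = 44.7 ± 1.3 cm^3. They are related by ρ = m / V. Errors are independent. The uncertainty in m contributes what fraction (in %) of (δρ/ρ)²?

(δρ/ρ)² = (1·δm/m)² + (-1·δV/V)²
  m term: (1×0.0753)² = 0.00567
  V term: (-1×0.0291)² = 0.000846
Total = 0.00651. Share from m = 0.00567/0.00651 = 0.870.

87.0%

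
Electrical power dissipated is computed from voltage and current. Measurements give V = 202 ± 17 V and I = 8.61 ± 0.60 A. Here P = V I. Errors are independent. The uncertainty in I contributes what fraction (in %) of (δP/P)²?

40.7%

(δP/P)² = (1·δV/V)² + (1·δI/I)²
  V term: (1×0.0842)² = 0.00708
  I term: (1×0.0697)² = 0.00486
Total = 0.0119. Share from I = 0.00486/0.0119 = 0.407.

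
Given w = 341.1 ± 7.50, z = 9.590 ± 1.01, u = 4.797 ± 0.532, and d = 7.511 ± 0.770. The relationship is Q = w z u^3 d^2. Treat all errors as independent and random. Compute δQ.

8.26e+06

Relative error in a monomial: (δQ/Q)² = Σ (nᵢ · δxᵢ/xᵢ)².
  (1·δw/w)² = (1×0.0220)² = 0.000483;  (1·δz/z)² = (1×0.105)² = 0.0111;  (3·δu/u)² = (3×0.111)² = 0.111;  (2·δd/d)² = (2×0.103)² = 0.0420
δQ/Q = √(0.164) = 0.405
Q = 2.037e+07, so δQ = 0.405 × 2.037e+07 = 8.26e+06.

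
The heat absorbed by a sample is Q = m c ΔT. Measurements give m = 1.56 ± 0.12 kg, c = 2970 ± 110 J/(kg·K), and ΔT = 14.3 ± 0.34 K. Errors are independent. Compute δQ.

Each factor contributes (exponent × relative error)² to (δQ/Q)²:
  (1·δm/m)² = (1×0.0769)² = 0.00592;  (1·δc/c)² = (1×0.0370)² = 0.00137;  (1·δΔT/ΔT)² = (1×0.0238)² = 0.000565
δQ/Q = √(0.00785) = 0.0886
Q = 66300 J, so δQ = 0.0886 × 66300 = 5870 J.

5870 J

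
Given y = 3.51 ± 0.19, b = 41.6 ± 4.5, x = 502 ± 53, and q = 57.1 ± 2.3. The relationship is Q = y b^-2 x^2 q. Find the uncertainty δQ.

Each factor contributes (exponent × relative error)² to (δQ/Q)²:
  (1·δy/y)² = (1×0.0541)² = 0.00293;  (-2·δb/b)² = (-2×0.108)² = 0.0468;  (2·δx/x)² = (2×0.106)² = 0.0446;  (1·δq/q)² = (1×0.0403)² = 0.00162
δQ/Q = √(0.0959) = 0.310
Q = 29200, so δQ = 0.310 × 29200 = 9040.

9040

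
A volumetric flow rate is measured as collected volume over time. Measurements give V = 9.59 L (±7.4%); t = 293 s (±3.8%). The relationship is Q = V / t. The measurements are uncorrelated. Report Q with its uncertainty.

For a monomial Q ∝ V, t^-1, fractional errors add in quadrature:
  (1·δV/V)² = (1×0.0740)² = 0.00548;  (-1·δt/t)² = (-1×0.0380)² = 0.00144
δQ/Q = √(0.00692) = 0.0832
Q = 0.0327 L/s, so δQ = 0.0832 × 0.0327 = 0.00272 L/s.

0.0327 ± 0.00272 L/s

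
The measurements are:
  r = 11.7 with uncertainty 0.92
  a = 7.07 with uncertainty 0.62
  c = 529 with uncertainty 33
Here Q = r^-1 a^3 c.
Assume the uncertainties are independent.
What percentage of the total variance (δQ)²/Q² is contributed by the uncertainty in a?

87.3%

(δQ/Q)² = (-1·δr/r)² + (3·δa/a)² + (1·δc/c)²
  r term: (-1×0.0786)² = 0.00618
  a term: (3×0.0877)² = 0.0692
  c term: (1×0.0624)² = 0.00389
Total = 0.0793. Share from a = 0.0692/0.0793 = 0.873.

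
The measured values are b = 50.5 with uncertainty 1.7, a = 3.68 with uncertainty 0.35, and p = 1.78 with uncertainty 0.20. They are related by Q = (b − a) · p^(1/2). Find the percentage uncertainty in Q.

Let u = b − a = 46.8. δu = √(δb² + δa²) = √(2.89 + 0.122) = 1.74, so δu/u = 0.0371.
Q is then a monomial in u, p:
δQ/Q = √((δu/u)² + (½·δp/p)²) = √(0.00137 + 0.00316) = 0.0673

6.73%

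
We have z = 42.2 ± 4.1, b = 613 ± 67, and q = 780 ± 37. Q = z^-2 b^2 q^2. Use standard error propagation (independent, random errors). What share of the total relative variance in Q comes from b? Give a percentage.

(δQ/Q)² = (-2·δz/z)² + (2·δb/b)² + (2·δq/q)²
  z term: (-2×0.0972)² = 0.0378
  b term: (2×0.109)² = 0.0478
  q term: (2×0.0474)² = 0.00900
Total = 0.0945. Share from b = 0.0478/0.0945 = 0.505.

50.5%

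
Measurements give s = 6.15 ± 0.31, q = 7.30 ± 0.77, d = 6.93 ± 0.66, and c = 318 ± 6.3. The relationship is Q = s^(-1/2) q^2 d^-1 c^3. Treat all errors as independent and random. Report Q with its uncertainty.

(9.97 ± 2.40) × 10^7

Q is a product of powers, so relative uncertainties combine in quadrature:
  (−½·δs/s)² = (-0.5×0.0504)² = 0.000635;  (2·δq/q)² = (2×0.105)² = 0.0445;  (-1·δd/d)² = (-1×0.0952)² = 0.00907;  (3·δc/c)² = (3×0.0198)² = 0.00353
δQ/Q = √(0.0577) = 0.240
Q = 9.97e+07, so δQ = 0.240 × 9.97e+07 = 2.4e+07.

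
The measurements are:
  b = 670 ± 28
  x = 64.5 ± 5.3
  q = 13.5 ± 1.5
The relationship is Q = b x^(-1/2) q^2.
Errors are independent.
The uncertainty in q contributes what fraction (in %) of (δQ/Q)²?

(δQ/Q)² = (1·δb/b)² + (−½·δx/x)² + (2·δq/q)²
  b term: (1×0.0418)² = 0.00175
  x term: (-0.5×0.0822)² = 0.00169
  q term: (2×0.111)² = 0.0494
Total = 0.0528. Share from q = 0.0494/0.0528 = 0.935.

93.5%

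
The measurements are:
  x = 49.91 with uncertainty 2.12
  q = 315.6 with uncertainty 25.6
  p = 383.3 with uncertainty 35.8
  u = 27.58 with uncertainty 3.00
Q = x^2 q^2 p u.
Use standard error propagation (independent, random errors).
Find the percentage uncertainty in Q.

Since Q is a product/quotient, work with relative uncertainties:
  (2·δx/x)² = (2×0.0425)² = 0.00722;  (2·δq/q)² = (2×0.0811)² = 0.0263;  (1·δp/p)² = (1×0.0934)² = 0.00872;  (1·δu/u)² = (1×0.109)² = 0.0118
δQ/Q = √(0.0541) = 0.233

23.3%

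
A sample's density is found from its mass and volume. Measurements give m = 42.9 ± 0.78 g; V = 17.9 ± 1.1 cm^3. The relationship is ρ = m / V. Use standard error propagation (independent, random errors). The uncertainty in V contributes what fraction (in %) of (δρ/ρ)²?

92.0%

(δρ/ρ)² = (1·δm/m)² + (-1·δV/V)²
  m term: (1×0.0182)² = 0.000331
  V term: (-1×0.0615)² = 0.00378
Total = 0.00411. Share from V = 0.00378/0.00411 = 0.920.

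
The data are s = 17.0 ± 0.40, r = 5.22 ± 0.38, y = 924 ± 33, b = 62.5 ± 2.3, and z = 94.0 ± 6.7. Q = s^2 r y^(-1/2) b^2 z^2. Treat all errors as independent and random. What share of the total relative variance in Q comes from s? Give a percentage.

(δQ/Q)² = (2·δs/s)² + (1·δr/r)² + (−½·δy/y)² + (2·δb/b)² + (2·δz/z)²
  s term: (2×0.0235)² = 0.00221
  r term: (1×0.0728)² = 0.00530
  y term: (-0.5×0.0357)² = 0.000319
  b term: (2×0.0368)² = 0.00542
  z term: (2×0.0713)² = 0.0203
Total = 0.0336. Share from s = 0.00221/0.0336 = 0.0660.

6.60%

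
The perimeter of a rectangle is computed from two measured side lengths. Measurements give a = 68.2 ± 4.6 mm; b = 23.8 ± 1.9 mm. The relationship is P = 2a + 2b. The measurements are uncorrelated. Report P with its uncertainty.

184 ± 9.95 mm

Each term contributes (cᵢ δxᵢ)² to (δP)²:
  (2·δa)² = 84.6;  (2·δb)² = 14.4
δP = √(99.1) = 9.95 mm
P = 184 mm.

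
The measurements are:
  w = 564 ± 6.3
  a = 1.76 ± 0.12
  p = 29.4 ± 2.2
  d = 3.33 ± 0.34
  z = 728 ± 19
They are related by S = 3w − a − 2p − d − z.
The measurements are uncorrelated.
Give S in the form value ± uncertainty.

900 ± 27.2

Sums and differences: (δS)² = Σ (cᵢ δxᵢ)².
  (3·δw)² = 357;  (δa)² = 0.0144;  (2·δp)² = 19.4;  (δd)² = 0.116;  (δz)² = 361
δS = √(738) = 27.2
S = 900.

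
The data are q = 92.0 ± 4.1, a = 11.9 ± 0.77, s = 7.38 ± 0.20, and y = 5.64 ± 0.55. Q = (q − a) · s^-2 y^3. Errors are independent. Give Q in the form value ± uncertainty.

Let u = q − a = 80.1. δu = √(δq² + δa²) = √(16.8 + 0.593) = 4.17, so δu/u = 0.0521.
Q is then a monomial in u, s, y:
δQ/Q = √((δu/u)² + (-2·δs/s)² + (3·δy/y)²) = √(0.00271 + 0.00294 + 0.0856) = 0.302
Q = 264, so δQ = 0.302 × 264 = 79.7.

264 ± 79.7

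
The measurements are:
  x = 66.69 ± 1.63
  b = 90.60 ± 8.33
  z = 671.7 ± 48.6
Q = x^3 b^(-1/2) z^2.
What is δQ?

2.37e+09

Since Q is a product/quotient, work with relative uncertainties:
  (3·δx/x)² = (3×0.0244)² = 0.00538;  (−½·δb/b)² = (-0.5×0.0919)² = 0.00211;  (2·δz/z)² = (2×0.0724)² = 0.0209
δQ/Q = √(0.0284) = 0.169
Q = 1.406e+10, so δQ = 0.169 × 1.406e+10 = 2.37e+09.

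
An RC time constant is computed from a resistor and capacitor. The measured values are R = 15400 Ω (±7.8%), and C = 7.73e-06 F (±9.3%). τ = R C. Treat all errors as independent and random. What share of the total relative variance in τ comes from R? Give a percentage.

41.3%

(δτ/τ)² = (1·δR/R)² + (1·δC/C)²
  R term: (1×0.0780)² = 0.00608
  C term: (1×0.0930)² = 0.00865
Total = 0.0147. Share from R = 0.00608/0.0147 = 0.413.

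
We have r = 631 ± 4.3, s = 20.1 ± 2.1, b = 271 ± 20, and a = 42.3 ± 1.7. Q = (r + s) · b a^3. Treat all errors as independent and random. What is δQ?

Let u = r + s = 651. δu = √(δr² + δs²) = √(18.5 + 4.41) = 4.79, so δu/u = 0.00735.
Q is then a monomial in u, b, a:
δQ/Q = √((δu/u)² + (1·δb/b)² + (3·δa/a)²) = √(5.4e-05 + 0.00545 + 0.0145) = 0.142
Q = 1.34e+10, so δQ = 0.142 × 1.34e+10 = 1.89e+09.

1.89e+09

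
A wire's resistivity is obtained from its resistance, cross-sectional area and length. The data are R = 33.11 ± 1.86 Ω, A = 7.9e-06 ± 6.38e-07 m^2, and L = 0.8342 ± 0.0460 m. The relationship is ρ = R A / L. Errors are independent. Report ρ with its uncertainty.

(3.136 ± 0.354) × 10^-4 Ω·m

Relative error in a monomial: (δρ/ρ)² = Σ (nᵢ · δxᵢ/xᵢ)².
  (1·δR/R)² = (1×0.0562)² = 0.00316;  (1·δA/A)² = (1×0.0808)² = 0.00652;  (-1·δL/L)² = (-1×0.0551)² = 0.00304
δρ/ρ = √(0.0127) = 0.113
ρ = 0.0003136 Ω·m, so δρ = 0.113 × 0.0003136 = 3.54e-05 Ω·m.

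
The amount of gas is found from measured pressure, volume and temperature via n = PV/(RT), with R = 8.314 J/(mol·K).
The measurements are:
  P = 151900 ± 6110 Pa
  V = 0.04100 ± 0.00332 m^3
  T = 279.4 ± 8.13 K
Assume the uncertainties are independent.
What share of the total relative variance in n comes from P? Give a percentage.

(δn/n)² = (1·δP/P)² + (1·δV/V)² + (-1·δT/T)²
  P term: (1×0.0402)² = 0.00162
  V term: (1×0.0810)² = 0.00656
  T term: (-1×0.0291)² = 0.000847
Total = 0.00902. Share from P = 0.00162/0.00902 = 0.179.

17.9%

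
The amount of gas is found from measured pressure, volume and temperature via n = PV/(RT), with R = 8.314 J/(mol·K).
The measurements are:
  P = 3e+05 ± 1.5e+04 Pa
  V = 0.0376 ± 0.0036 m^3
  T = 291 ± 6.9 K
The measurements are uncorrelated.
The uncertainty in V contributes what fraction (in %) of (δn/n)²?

75.0%

(δn/n)² = (1·δP/P)² + (1·δV/V)² + (-1·δT/T)²
  P term: (1×0.0500)² = 0.00250
  V term: (1×0.0957)² = 0.00917
  T term: (-1×0.0237)² = 0.000562
Total = 0.0122. Share from V = 0.00917/0.0122 = 0.750.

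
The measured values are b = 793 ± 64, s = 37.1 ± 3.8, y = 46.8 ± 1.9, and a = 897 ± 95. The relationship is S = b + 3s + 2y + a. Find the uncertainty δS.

Each term contributes (cᵢ δxᵢ)² to (δS)²:
  (δb)² = 4100;  (3·δs)² = 130;  (2·δy)² = 14.4;  (δa)² = 9020
δS = √(13300) = 115

115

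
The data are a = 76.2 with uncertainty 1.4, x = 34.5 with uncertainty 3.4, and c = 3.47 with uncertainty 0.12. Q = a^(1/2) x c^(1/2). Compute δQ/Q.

Since Q is a product/quotient, work with relative uncertainties:
  (½·δa/a)² = (0.5×0.0184)² = 8.44e-05;  (1·δx/x)² = (1×0.0986)² = 0.00971;  (½·δc/c)² = (0.5×0.0346)² = 0.000299
δQ/Q = √(0.0101) = 0.100

0.100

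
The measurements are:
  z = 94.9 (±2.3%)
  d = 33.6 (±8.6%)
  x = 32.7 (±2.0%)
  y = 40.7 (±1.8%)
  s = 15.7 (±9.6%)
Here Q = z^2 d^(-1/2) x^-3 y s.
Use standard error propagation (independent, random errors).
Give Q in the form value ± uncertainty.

28.4 ± 3.71

Since Q is a product/quotient, work with relative uncertainties:
  (2·δz/z)² = (2×0.0230)² = 0.00212;  (−½·δd/d)² = (-0.5×0.0860)² = 0.00185;  (-3·δx/x)² = (-3×0.0200)² = 0.00360;  (1·δy/y)² = (1×0.0180)² = 0.000324;  (1·δs/s)² = (1×0.0960)² = 0.00922
δQ/Q = √(0.0171) = 0.131
Q = 28.4, so δQ = 0.131 × 28.4 = 3.71.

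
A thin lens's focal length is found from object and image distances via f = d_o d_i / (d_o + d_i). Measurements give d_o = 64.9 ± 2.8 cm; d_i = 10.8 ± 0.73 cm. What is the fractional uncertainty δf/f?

∂f/∂d_o = (d_i/(d_o+d_i))² = 0.0204;  ∂f/∂d_i = (d_o/(d_o+d_i))² = 0.735
δf = √((∂f/∂d_o · δd_o)² + (∂f/∂d_i · δd_i)²) = √(0.00325 + 0.288) = 0.540 cm
f = 9.26 cm, so δf/f = 0.540/9.26 = 0.0583.

0.0583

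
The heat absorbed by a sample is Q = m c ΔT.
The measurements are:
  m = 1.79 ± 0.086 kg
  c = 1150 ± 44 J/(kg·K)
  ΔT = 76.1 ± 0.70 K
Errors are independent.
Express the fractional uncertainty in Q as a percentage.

6.21%

Relative error in a monomial: (δQ/Q)² = Σ (nᵢ · δxᵢ/xᵢ)².
  (1·δm/m)² = (1×0.0480)² = 0.00231;  (1·δc/c)² = (1×0.0383)² = 0.00146;  (1·δΔT/ΔT)² = (1×0.00920)² = 8.46e-05
δQ/Q = √(0.00386) = 0.0621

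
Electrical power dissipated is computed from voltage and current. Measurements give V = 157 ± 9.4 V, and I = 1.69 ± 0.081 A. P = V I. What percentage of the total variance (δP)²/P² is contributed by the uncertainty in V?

(δP/P)² = (1·δV/V)² + (1·δI/I)²
  V term: (1×0.0599)² = 0.00358
  I term: (1×0.0479)² = 0.00230
Total = 0.00588. Share from V = 0.00358/0.00588 = 0.609.

60.9%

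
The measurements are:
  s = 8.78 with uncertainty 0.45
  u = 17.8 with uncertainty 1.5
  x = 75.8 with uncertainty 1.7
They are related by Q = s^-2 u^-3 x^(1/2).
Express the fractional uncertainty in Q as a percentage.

27.3%

Q is a product of powers, so relative uncertainties combine in quadrature:
  (-2·δs/s)² = (-2×0.0513)² = 0.0105;  (-3·δu/u)² = (-3×0.0843)² = 0.0639;  (½·δx/x)² = (0.5×0.0224)² = 0.000126
δQ/Q = √(0.0745) = 0.273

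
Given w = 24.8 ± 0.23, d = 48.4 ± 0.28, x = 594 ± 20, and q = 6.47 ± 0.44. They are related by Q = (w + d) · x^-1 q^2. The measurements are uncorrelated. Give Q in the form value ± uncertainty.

5.16 ± 0.723

Let u = w + d = 73.2. δu = √(δw² + δd²) = √(0.0529 + 0.0784) = 0.362, so δu/u = 0.00495.
Q is then a monomial in u, x, q:
δQ/Q = √((δu/u)² + (-1·δx/x)² + (2·δq/q)²) = √(2.45e-05 + 0.00113 + 0.0185) = 0.140
Q = 5.16, so δQ = 0.140 × 5.16 = 0.723.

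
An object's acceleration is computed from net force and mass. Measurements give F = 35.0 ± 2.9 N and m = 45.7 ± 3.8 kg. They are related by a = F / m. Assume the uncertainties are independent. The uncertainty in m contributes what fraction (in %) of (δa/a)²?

(δa/a)² = (1·δF/F)² + (-1·δm/m)²
  F term: (1×0.0829)² = 0.00687
  m term: (-1×0.0832)² = 0.00691
Total = 0.0138. Share from m = 0.00691/0.0138 = 0.502.

50.2%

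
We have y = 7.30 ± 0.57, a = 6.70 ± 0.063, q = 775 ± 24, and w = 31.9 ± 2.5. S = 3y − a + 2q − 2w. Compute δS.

48.3

Each term contributes (cᵢ δxᵢ)² to (δS)²:
  (3·δy)² = 2.92;  (δa)² = 0.00397;  (2·δq)² = 2300;  (2·δw)² = 25.0
δS = √(2330) = 48.3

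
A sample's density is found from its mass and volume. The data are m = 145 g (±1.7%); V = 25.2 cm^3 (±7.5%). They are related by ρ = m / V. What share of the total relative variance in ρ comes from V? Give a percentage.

95.1%

(δρ/ρ)² = (1·δm/m)² + (-1·δV/V)²
  m term: (1×0.0170)² = 0.000289
  V term: (-1×0.0750)² = 0.00562
Total = 0.00591. Share from V = 0.00562/0.00591 = 0.951.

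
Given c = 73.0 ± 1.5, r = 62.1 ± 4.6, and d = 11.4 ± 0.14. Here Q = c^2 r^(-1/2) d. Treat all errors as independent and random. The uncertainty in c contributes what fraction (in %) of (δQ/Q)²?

52.6%

(δQ/Q)² = (2·δc/c)² + (−½·δr/r)² + (1·δd/d)²
  c term: (2×0.0205)² = 0.00169
  r term: (-0.5×0.0741)² = 0.00137
  d term: (1×0.0123)² = 0.000151
Total = 0.00321. Share from c = 0.00169/0.00321 = 0.526.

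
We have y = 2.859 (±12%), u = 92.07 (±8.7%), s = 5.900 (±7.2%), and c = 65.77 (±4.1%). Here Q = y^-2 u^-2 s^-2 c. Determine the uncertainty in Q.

9.06e-06

For a monomial Q ∝ y^-2, u^-2, s^-2, c, fractional errors add in quadrature:
  (-2·δy/y)² = (-2×0.120)² = 0.0576;  (-2·δu/u)² = (-2×0.0870)² = 0.0303;  (-2·δs/s)² = (-2×0.0720)² = 0.0207;  (1·δc/c)² = (1×0.0410)² = 0.00168
δQ/Q = √(0.110) = 0.332
Q = 2.727e-05, so δQ = 0.332 × 2.727e-05 = 9.06e-06.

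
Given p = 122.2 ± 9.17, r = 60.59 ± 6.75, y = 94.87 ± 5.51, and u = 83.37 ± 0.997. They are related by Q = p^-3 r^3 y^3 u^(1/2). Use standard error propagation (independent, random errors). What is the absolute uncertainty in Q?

Since Q is a product/quotient, work with relative uncertainties:
  (-3·δp/p)² = (-3×0.0750)² = 0.0507;  (3·δr/r)² = (3×0.111)² = 0.112;  (3·δy/y)² = (3×0.0581)² = 0.0304;  (½·δu/u)² = (0.5×0.0120)² = 3.58e-05
δQ/Q = √(0.193) = 0.439
Q = 950300, so δQ = 0.439 × 950300 = 4.17e+05.

4.17e+05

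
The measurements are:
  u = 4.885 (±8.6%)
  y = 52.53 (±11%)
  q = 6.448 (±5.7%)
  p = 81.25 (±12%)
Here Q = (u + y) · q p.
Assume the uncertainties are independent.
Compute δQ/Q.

0.167

Let w = u + y = 57.41. δw = √(δu² + δy²) = √(0.176 + 33.4) = 5.79, so δw/w = 0.101.
Q is then a monomial in w, q, p:
δQ/Q = √((δw/w)² + (1·δq/q)² + (1·δp/p)²) = √(0.0102 + 0.00325 + 0.0144) = 0.167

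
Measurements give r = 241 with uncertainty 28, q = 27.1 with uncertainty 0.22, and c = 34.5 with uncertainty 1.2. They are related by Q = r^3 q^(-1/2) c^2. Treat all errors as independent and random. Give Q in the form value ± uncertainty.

Since Q is a product/quotient, work with relative uncertainties:
  (3·δr/r)² = (3×0.116)² = 0.121;  (−½·δq/q)² = (-0.5×0.00812)² = 1.65e-05;  (2·δc/c)² = (2×0.0348)² = 0.00484
δQ/Q = √(0.126) = 0.355
Q = 3.2e+09, so δQ = 0.355 × 3.2e+09 = 1.14e+09.

(3.20 ± 1.14) × 10^9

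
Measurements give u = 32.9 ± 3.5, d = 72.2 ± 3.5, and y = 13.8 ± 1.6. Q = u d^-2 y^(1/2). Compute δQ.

0.00364

Relative error in a monomial: (δQ/Q)² = Σ (nᵢ · δxᵢ/xᵢ)².
  (1·δu/u)² = (1×0.106)² = 0.0113;  (-2·δd/d)² = (-2×0.0485)² = 0.00940;  (½·δy/y)² = (0.5×0.116)² = 0.00336
δQ/Q = √(0.0241) = 0.155
Q = 0.0234, so δQ = 0.155 × 0.0234 = 0.00364.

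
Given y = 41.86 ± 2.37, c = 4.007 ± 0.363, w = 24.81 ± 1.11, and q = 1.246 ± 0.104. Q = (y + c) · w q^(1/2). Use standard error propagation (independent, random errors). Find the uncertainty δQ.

Let u = y + c = 45.87. δu = √(δy² + δc²) = √(5.62 + 0.132) = 2.40, so δu/u = 0.0523.
Q is then a monomial in u, w, q:
δQ/Q = √((δu/u)² + (1·δw/w)² + (½·δq/q)²) = √(0.00273 + 0.00200 + 0.00174) = 0.0805
Q = 1270, so δQ = 0.0805 × 1270 = 102.

102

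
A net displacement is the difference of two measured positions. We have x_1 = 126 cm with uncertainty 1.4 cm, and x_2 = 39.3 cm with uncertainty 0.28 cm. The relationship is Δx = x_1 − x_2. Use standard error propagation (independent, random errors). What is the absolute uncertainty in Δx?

Δx is a linear combination, so absolute uncertainties add in quadrature:
  (δx_1)² = 1.96;  (δx_2)² = 0.0784
δΔx = √(2.04) = 1.43 cm

1.43 cm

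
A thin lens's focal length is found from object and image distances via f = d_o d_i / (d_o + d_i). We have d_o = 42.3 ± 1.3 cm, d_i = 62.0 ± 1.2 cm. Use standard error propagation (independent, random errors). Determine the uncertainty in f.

∂f/∂d_o = (d_i/(d_o+d_i))² = 0.353;  ∂f/∂d_i = (d_o/(d_o+d_i))² = 0.164
δf = √((∂f/∂d_o · δd_o)² + (∂f/∂d_i · δd_i)²) = √(0.211 + 0.0390) = 0.500 cm

0.500 cm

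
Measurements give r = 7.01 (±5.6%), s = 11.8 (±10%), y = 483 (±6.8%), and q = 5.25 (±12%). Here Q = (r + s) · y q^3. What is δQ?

Let u = r + s = 18.8. δu = √(δr² + δs²) = √(0.154 + 1.39) = 1.24, so δu/u = 0.0661.
Q is then a monomial in u, y, q:
δQ/Q = √((δu/u)² + (1·δy/y)² + (3·δq/q)²) = √(0.00437 + 0.00462 + 0.130) = 0.372
Q = 1.31e+06, so δQ = 0.372 × 1.31e+06 = 4.89e+05.

4.89e+05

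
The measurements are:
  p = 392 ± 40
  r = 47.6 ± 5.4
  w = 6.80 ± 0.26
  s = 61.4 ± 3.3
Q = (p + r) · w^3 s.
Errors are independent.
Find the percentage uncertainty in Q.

Let u = p + r = 440. δu = √(δp² + δr²) = √(1600 + 29.2) = 40.4, so δu/u = 0.0918.
Q is then a monomial in u, w, s:
δQ/Q = √((δu/u)² + (3·δw/w)² + (1·δs/s)²) = √(0.00843 + 0.0132 + 0.00289) = 0.156

15.6%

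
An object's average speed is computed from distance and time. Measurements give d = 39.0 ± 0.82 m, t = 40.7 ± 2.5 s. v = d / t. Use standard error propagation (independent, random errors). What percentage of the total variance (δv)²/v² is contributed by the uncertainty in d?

(δv/v)² = (1·δd/d)² + (-1·δt/t)²
  d term: (1×0.0210)² = 0.000442
  t term: (-1×0.0614)² = 0.00377
Total = 0.00422. Share from d = 0.000442/0.00422 = 0.105.

10.5%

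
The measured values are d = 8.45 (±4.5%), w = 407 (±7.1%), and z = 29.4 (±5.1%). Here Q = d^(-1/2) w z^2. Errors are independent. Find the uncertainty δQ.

15300

Q is a product of powers, so relative uncertainties combine in quadrature:
  (−½·δd/d)² = (-0.5×0.0450)² = 0.000506;  (1·δw/w)² = (1×0.0710)² = 0.00504;  (2·δz/z)² = (2×0.0510)² = 0.0104
δQ/Q = √(0.0160) = 0.126
Q = 1.21e+05, so δQ = 0.126 × 1.21e+05 = 15300.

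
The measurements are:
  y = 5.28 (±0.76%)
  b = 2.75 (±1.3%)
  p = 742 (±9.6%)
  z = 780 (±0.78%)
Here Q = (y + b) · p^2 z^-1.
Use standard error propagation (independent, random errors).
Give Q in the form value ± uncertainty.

Let u = y + b = 8.03. δu = √(δy² + δb²) = √(0.00161 + 0.00128) = 0.0537, so δu/u = 0.00669.
Q is then a monomial in u, p, z:
δQ/Q = √((δu/u)² + (2·δp/p)² + (-1·δz/z)²) = √(4.48e-05 + 0.0369 + 6.08e-05) = 0.192
Q = 5670, so δQ = 0.192 × 5670 = 1090.

5670 ± 1090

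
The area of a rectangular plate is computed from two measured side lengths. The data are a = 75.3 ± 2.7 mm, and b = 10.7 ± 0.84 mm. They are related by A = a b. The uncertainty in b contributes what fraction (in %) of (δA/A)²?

(δA/A)² = (1·δa/a)² + (1·δb/b)²
  a term: (1×0.0359)² = 0.00129
  b term: (1×0.0785)² = 0.00616
Total = 0.00745. Share from b = 0.00616/0.00745 = 0.827.

82.7%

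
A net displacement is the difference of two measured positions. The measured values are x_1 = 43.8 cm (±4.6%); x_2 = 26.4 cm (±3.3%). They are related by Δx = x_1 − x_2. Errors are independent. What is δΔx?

For a sum/difference, combine absolute errors in quadrature:
  (δx_1)² = 4.06;  (δx_2)² = 0.759
δΔx = √(4.82) = 2.20 cm

2.20 cm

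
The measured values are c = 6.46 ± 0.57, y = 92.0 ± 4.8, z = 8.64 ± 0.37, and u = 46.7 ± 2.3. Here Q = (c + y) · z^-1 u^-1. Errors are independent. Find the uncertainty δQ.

0.0199

Let w = c + y = 98.5. δw = √(δc² + δy²) = √(0.325 + 23.0) = 4.83, so δw/w = 0.0491.
Q is then a monomial in w, z, u:
δQ/Q = √((δw/w)² + (-1·δz/z)² + (-1·δu/u)²) = √(0.00241 + 0.00183 + 0.00243) = 0.0817
Q = 0.244, so δQ = 0.0817 × 0.244 = 0.0199.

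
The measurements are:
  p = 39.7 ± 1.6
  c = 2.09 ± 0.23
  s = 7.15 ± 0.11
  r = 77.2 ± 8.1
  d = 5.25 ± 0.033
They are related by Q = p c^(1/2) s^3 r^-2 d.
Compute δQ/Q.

Relative error in a monomial: (δQ/Q)² = Σ (nᵢ · δxᵢ/xᵢ)².
  (1·δp/p)² = (1×0.0403)² = 0.00162;  (½·δc/c)² = (0.5×0.110)² = 0.00303;  (3·δs/s)² = (3×0.0154)² = 0.00213;  (-2·δr/r)² = (-2×0.105)² = 0.0440;  (1·δd/d)² = (1×0.00629)² = 3.95e-05
δQ/Q = √(0.0509) = 0.226

0.226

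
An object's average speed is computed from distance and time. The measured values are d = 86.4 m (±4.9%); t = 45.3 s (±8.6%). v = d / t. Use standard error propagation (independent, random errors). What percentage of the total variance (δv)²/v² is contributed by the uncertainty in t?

75.5%

(δv/v)² = (1·δd/d)² + (-1·δt/t)²
  d term: (1×0.0490)² = 0.00240
  t term: (-1×0.0860)² = 0.00740
Total = 0.00980. Share from t = 0.00740/0.00980 = 0.755.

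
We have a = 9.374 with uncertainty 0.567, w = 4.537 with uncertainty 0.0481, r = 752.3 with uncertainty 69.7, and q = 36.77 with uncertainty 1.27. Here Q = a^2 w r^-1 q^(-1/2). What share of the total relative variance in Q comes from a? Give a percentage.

61.9%

(δQ/Q)² = (2·δa/a)² + (1·δw/w)² + (-1·δr/r)² + (−½·δq/q)²
  a term: (2×0.0605)² = 0.0146
  w term: (1×0.0106)² = 0.000112
  r term: (-1×0.0926)² = 0.00858
  q term: (-0.5×0.0345)² = 0.000298
Total = 0.0236. Share from a = 0.0146/0.0236 = 0.619.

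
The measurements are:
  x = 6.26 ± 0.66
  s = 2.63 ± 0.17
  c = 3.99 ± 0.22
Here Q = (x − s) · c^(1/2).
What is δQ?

1.38

Let u = x − s = 3.63. δu = √(δx² + δs²) = √(0.436 + 0.0289) = 0.682, so δu/u = 0.188.
Q is then a monomial in u, c:
δQ/Q = √((δu/u)² + (½·δc/c)²) = √(0.0353 + 0.000760) = 0.190
Q = 7.25, so δQ = 0.190 × 7.25 = 1.38.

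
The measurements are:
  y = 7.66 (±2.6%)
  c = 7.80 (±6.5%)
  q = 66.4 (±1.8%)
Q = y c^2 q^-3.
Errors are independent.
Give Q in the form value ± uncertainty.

Q is a product of powers, so relative uncertainties combine in quadrature:
  (1·δy/y)² = (1×0.0260)² = 0.000676;  (2·δc/c)² = (2×0.0650)² = 0.0169;  (-3·δq/q)² = (-3×0.0180)² = 0.00292
δQ/Q = √(0.0205) = 0.143
Q = 0.00159, so δQ = 0.143 × 0.00159 = 0.000228.

0.00159 ± 0.000228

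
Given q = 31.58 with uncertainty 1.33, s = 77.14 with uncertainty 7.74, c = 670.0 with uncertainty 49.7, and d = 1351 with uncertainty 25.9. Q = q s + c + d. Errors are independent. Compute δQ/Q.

0.0608

Let p = q·s = 2436. δp/p = √((1·δq/q)² + (1·δs/s)²) = √(0.00177 + 0.0101) = 0.109, so δp = 265.
Q = p + c + d: δQ = √(δp² + δc² + δd²) = √(70300 + 2470 + 671) = 271
Q = 4457, so δQ/Q = 271/4457 = 0.0608.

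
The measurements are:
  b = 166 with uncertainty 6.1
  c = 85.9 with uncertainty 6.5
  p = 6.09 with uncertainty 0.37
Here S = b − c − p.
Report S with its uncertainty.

74.0 ± 8.92

Absolute uncertainties add in quadrature for a linear combination:
  (δb)² = 37.2;  (δc)² = 42.2;  (δp)² = 0.137
δS = √(79.6) = 8.92
S = 74.0.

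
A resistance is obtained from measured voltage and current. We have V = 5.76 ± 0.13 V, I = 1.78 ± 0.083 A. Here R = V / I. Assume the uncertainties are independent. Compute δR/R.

0.0518

Since R is a product/quotient, work with relative uncertainties:
  (1·δV/V)² = (1×0.0226)² = 0.000509;  (-1·δI/I)² = (-1×0.0466)² = 0.00217
δR/R = √(0.00268) = 0.0518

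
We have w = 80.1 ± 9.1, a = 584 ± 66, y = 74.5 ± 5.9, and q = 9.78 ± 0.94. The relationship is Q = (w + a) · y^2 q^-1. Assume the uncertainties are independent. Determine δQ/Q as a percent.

21.1%

Let u = w + a = 664. δu = √(δw² + δa²) = √(82.8 + 4360) = 66.6, so δu/u = 0.100.
Q is then a monomial in u, y, q:
δQ/Q = √((δu/u)² + (2·δy/y)² + (-1·δq/q)²) = √(0.0101 + 0.0251 + 0.00924) = 0.211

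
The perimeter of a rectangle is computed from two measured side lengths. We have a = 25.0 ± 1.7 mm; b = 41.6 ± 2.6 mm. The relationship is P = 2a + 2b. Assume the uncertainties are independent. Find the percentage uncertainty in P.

Each term contributes (cᵢ δxᵢ)² to (δP)²:
  (2·δa)² = 11.6;  (2·δb)² = 27.0
δP = √(38.6) = 6.21 mm
P = 133 mm, so δP/P = 6.21/133 = 0.0466.

4.66%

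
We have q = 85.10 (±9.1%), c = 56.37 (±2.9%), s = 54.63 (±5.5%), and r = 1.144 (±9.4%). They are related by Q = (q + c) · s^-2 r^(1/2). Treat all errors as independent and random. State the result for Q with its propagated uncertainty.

Let u = q + c = 141.5. δu = √(δq² + δc²) = √(60.0 + 2.67) = 7.91, so δu/u = 0.0559.
Q is then a monomial in u, s, r:
δQ/Q = √((δu/u)² + (-2·δs/s)² + (½·δr/r)²) = √(0.00313 + 0.0121 + 0.00221) = 0.132
Q = 0.05070, so δQ = 0.132 × 0.05070 = 0.00670.

0.05070 ± 0.00670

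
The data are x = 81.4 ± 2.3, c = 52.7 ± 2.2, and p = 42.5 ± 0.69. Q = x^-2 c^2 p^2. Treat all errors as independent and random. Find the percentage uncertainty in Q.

Relative error in a monomial: (δQ/Q)² = Σ (nᵢ · δxᵢ/xᵢ)².
  (-2·δx/x)² = (-2×0.0283)² = 0.00319;  (2·δc/c)² = (2×0.0417)² = 0.00697;  (2·δp/p)² = (2×0.0162)² = 0.00105
δQ/Q = √(0.0112) = 0.106

10.6%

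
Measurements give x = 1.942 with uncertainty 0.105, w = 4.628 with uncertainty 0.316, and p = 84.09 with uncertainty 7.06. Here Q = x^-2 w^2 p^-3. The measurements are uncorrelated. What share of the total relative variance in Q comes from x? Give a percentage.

(δQ/Q)² = (-2·δx/x)² + (2·δw/w)² + (-3·δp/p)²
  x term: (-2×0.0541)² = 0.0117
  w term: (2×0.0683)² = 0.0186
  p term: (-3×0.0840)² = 0.0634
Total = 0.0938. Share from x = 0.0117/0.0938 = 0.125.

12.5%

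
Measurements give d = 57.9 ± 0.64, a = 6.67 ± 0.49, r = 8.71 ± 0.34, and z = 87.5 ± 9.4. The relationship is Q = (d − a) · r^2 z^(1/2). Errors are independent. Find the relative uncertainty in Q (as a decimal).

Let u = d − a = 51.2. δu = √(δd² + δa²) = √(0.410 + 0.240) = 0.806, so δu/u = 0.0157.
Q is then a monomial in u, r, z:
δQ/Q = √((δu/u)² + (2·δr/r)² + (½·δz/z)²) = √(0.000248 + 0.00610 + 0.00289) = 0.0961

0.0961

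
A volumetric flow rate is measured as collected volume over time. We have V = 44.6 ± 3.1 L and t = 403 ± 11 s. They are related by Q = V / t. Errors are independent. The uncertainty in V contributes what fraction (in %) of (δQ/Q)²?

86.6%

(δQ/Q)² = (1·δV/V)² + (-1·δt/t)²
  V term: (1×0.0695)² = 0.00483
  t term: (-1×0.0273)² = 0.000745
Total = 0.00558. Share from V = 0.00483/0.00558 = 0.866.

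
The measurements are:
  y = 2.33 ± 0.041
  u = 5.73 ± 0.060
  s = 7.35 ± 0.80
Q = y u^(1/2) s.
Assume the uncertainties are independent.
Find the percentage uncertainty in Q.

Relative error in a monomial: (δQ/Q)² = Σ (nᵢ · δxᵢ/xᵢ)².
  (1·δy/y)² = (1×0.0176)² = 0.000310;  (½·δu/u)² = (0.5×0.0105)² = 2.74e-05;  (1·δs/s)² = (1×0.109)² = 0.0118
δQ/Q = √(0.0122) = 0.110

11.0%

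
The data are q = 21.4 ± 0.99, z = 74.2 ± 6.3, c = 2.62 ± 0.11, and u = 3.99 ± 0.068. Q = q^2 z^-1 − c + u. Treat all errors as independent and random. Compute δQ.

Let p = q^2·z^-1 = 6.17. δp/p = √((2·δq/q)² + (-1·δz/z)²) = √(0.00856 + 0.00721) = 0.126, so δp = 0.775.
Q = p − c + u: δQ = √(δp² + δc² + δu²) = √(0.601 + 0.0121 + 0.00462) = 0.786

0.786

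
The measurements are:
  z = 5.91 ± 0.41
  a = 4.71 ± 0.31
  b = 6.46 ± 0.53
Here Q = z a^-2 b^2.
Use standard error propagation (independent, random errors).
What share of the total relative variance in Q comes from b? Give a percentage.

54.9%

(δQ/Q)² = (1·δz/z)² + (-2·δa/a)² + (2·δb/b)²
  z term: (1×0.0694)² = 0.00481
  a term: (-2×0.0658)² = 0.0173
  b term: (2×0.0820)² = 0.0269
Total = 0.0491. Share from b = 0.0269/0.0491 = 0.549.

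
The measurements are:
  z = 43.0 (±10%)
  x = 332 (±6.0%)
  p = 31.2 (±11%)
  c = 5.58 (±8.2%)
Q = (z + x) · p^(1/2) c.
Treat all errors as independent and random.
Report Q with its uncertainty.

Let u = z + x = 375. δu = √(δz² + δx²) = √(18.5 + 397) = 20.4, so δu/u = 0.0543.
Q is then a monomial in u, p, c:
δQ/Q = √((δu/u)² + (½·δp/p)² + (1·δc/c)²) = √(0.00295 + 0.00302 + 0.00672) = 0.113
Q = 11700, so δQ = 0.113 × 11700 = 1320.

11700 ± 1320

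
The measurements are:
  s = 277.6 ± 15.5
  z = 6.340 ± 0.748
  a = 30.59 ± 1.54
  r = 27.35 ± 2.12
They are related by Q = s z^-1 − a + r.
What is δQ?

6.29

Let p = s·z^-1 = 43.79. δp/p = √((1·δs/s)² + (-1·δz/z)²) = √(0.00312 + 0.0139) = 0.131, so δp = 5.72.
Q = p − a + r: δQ = √(δp² + δa² + δr²) = √(32.7 + 2.37 + 4.49) = 6.29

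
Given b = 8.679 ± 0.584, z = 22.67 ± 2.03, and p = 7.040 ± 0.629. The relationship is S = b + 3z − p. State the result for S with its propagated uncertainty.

S is a linear combination, so absolute uncertainties add in quadrature:
  (δb)² = 0.341;  (3·δz)² = 37.1;  (δp)² = 0.396
δS = √(37.8) = 6.15
S = 69.65.

69.65 ± 6.15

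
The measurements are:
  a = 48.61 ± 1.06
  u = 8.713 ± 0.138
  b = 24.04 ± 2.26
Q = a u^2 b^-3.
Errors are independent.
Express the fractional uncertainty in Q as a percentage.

28.5%

Products/powers → add relative errors in quadrature, weighted by exponent:
  (1·δa/a)² = (1×0.0218)² = 0.000476;  (2·δu/u)² = (2×0.0158)² = 0.00100;  (-3·δb/b)² = (-3×0.0940)² = 0.0795
δQ/Q = √(0.0810) = 0.285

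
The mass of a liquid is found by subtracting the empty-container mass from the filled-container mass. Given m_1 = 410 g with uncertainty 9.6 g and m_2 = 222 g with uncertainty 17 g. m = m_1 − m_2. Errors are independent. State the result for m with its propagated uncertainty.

188 ± 19.5 g

Each term contributes (cᵢ δxᵢ)² to (δm)²:
  (δm_1)² = 92.2;  (δm_2)² = 289
δm = √(381) = 19.5 g
m = 188 g.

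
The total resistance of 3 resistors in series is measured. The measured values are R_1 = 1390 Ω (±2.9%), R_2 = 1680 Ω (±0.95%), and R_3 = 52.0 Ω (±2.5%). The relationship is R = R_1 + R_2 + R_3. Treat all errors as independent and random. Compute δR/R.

For a sum/difference, combine absolute errors in quadrature:
  (δR_1)² = 1620;  (δR_2)² = 255;  (δR_3)² = 1.69
δR = √(1880) = 43.4 Ω
R = 3120 Ω, so δR/R = 43.4/3120 = 0.0139.

0.0139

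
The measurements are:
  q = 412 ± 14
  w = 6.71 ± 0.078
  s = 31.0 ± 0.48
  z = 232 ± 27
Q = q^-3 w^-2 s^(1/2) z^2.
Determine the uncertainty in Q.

2.43e-05

Q is a product of powers, so relative uncertainties combine in quadrature:
  (-3·δq/q)² = (-3×0.0340)² = 0.0104;  (-2·δw/w)² = (-2×0.0116)² = 0.000541;  (½·δs/s)² = (0.5×0.0155)² = 5.99e-05;  (2·δz/z)² = (2×0.116)² = 0.0542
δQ/Q = √(0.0652) = 0.255
Q = 9.52e-05, so δQ = 0.255 × 9.52e-05 = 2.43e-05.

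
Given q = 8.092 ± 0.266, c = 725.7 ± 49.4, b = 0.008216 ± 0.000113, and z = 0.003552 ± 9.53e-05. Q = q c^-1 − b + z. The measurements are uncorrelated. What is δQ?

0.000856

Let p = q·c^-1 = 0.01115. δp/p = √((1·δq/q)² + (-1·δc/c)²) = √(0.00108 + 0.00463) = 0.0756, so δp = 0.000843.
Q = p − b + z: δQ = √(δp² + δb² + δz²) = √(7.11e-07 + 1.28e-08 + 9.08e-09) = 0.000856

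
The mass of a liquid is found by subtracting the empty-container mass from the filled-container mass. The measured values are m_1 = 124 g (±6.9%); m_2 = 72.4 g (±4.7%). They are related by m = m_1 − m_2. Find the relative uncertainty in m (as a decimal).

0.178

Absolute uncertainties add in quadrature for a linear combination:
  (δm_1)² = 73.2;  (δm_2)² = 11.6
δm = √(84.8) = 9.21 g
m = 51.6 g, so δm/m = 9.21/51.6 = 0.178.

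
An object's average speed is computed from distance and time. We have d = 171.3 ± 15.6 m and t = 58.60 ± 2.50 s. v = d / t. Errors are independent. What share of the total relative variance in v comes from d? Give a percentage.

82.0%

(δv/v)² = (1·δd/d)² + (-1·δt/t)²
  d term: (1×0.0911)² = 0.00829
  t term: (-1×0.0427)² = 0.00182
Total = 0.0101. Share from d = 0.00829/0.0101 = 0.820.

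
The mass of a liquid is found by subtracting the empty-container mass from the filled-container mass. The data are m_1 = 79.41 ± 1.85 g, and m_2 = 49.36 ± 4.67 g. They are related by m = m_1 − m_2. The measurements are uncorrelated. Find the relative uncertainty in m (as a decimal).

0.167

Sums and differences: (δm)² = Σ (cᵢ δxᵢ)².
  (δm_1)² = 3.42;  (δm_2)² = 21.8
δm = √(25.2) = 5.02 g
m = 30.05 g, so δm/m = 5.02/30.05 = 0.167.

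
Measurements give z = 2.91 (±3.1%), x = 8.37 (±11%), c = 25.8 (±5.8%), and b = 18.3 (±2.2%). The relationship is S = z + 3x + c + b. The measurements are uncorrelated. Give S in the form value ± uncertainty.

72.1 ± 3.17

Each term contributes (cᵢ δxᵢ)² to (δS)²:
  (δz)² = 0.00814;  (3·δx)² = 7.63;  (δc)² = 2.24;  (δb)² = 0.162
δS = √(10.0) = 3.17
S = 72.1.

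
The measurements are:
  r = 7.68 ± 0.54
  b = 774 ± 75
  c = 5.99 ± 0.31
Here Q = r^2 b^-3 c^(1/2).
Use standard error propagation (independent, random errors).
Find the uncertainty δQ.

1.01e-07

Products/powers → add relative errors in quadrature, weighted by exponent:
  (2·δr/r)² = (2×0.0703)² = 0.0198;  (-3·δb/b)² = (-3×0.0969)² = 0.0845;  (½·δc/c)² = (0.5×0.0518)² = 0.000670
δQ/Q = √(0.105) = 0.324
Q = 3.11e-07, so δQ = 0.324 × 3.11e-07 = 1.01e-07.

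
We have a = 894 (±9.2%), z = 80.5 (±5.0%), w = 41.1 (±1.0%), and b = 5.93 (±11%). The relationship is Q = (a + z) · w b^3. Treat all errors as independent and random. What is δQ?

2.85e+06

Let u = a + z = 974. δu = √(δa² + δz²) = √(6760 + 16.2) = 82.3, so δu/u = 0.0845.
Q is then a monomial in u, w, b:
δQ/Q = √((δu/u)² + (1·δw/w)² + (3·δb/b)²) = √(0.00714 + 0.000100 + 0.109) = 0.341
Q = 8.35e+06, so δQ = 0.341 × 8.35e+06 = 2.85e+06.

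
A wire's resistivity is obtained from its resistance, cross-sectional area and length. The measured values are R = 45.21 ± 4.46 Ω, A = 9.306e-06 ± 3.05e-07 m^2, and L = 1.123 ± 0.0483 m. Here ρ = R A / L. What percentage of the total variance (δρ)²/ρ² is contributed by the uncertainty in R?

76.9%

(δρ/ρ)² = (1·δR/R)² + (1·δA/A)² + (-1·δL/L)²
  R term: (1×0.0987)² = 0.00973
  A term: (1×0.0328)² = 0.00107
  L term: (-1×0.0430)² = 0.00185
Total = 0.0127. Share from R = 0.00973/0.0127 = 0.769.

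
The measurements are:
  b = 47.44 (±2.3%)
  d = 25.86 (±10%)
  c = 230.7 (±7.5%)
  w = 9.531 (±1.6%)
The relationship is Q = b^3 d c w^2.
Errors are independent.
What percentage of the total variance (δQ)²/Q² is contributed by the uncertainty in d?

(δQ/Q)² = (3·δb/b)² + (1·δd/d)² + (1·δc/c)² + (2·δw/w)²
  b term: (3×0.0230)² = 0.00476
  d term: (1×0.100)² = 0.0100
  c term: (1×0.0750)² = 0.00562
  w term: (2×0.0160)² = 0.00102
Total = 0.0214. Share from d = 0.0100/0.0214 = 0.467.

46.7%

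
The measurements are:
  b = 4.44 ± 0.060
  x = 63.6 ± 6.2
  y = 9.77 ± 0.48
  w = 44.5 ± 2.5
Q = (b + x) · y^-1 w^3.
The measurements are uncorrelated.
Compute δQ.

1.21e+05

Let u = b + x = 68.0. δu = √(δb² + δx²) = √(0.00360 + 38.4) = 6.20, so δu/u = 0.0911.
Q is then a monomial in u, y, w:
δQ/Q = √((δu/u)² + (-1·δy/y)² + (3·δw/w)²) = √(0.00830 + 0.00241 + 0.0284) = 0.198
Q = 6.14e+05, so δQ = 0.198 × 6.14e+05 = 1.21e+05.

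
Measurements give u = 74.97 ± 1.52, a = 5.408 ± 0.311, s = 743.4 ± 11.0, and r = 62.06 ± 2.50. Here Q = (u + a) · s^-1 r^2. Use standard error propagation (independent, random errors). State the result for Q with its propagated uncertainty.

416.4 ± 35.0

Let w = u + a = 80.38. δw = √(δu² + δa²) = √(2.31 + 0.0967) = 1.55, so δw/w = 0.0193.
Q is then a monomial in w, s, r:
δQ/Q = √((δw/w)² + (-1·δs/s)² + (2·δr/r)²) = √(0.000373 + 0.000219 + 0.00649) = 0.0842
Q = 416.4, so δQ = 0.0842 × 416.4 = 35.0.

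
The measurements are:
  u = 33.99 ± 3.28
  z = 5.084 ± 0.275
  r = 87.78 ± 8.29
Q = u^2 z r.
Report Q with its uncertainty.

(5.156 ± 1.14) × 10^5

Q is a product of powers, so relative uncertainties combine in quadrature:
  (2·δu/u)² = (2×0.0965)² = 0.0372;  (1·δz/z)² = (1×0.0541)² = 0.00293;  (1·δr/r)² = (1×0.0944)² = 0.00892
δQ/Q = √(0.0491) = 0.222
Q = 515600, so δQ = 0.222 × 515600 = 1.14e+05.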